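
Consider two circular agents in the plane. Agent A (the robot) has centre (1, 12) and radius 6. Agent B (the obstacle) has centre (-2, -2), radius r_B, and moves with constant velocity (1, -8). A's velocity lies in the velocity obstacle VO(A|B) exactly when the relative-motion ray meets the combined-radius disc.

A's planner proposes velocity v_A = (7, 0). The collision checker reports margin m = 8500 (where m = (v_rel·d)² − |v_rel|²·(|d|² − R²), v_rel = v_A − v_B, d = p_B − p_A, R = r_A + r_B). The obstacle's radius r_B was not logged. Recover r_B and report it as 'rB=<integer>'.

m = 8500
d = (-3, -14);  v_rel = (6, 8),  |v_rel|² = 100
v_rel×d = (6)·(-14) − (8)·(-3) = -60
since m = R²·100 − (-60)²:  R² = (3600 + 8500) / 100 = 121
R = √121 = 11  ⇒  r_B = 11 − 6 = 5

rB=5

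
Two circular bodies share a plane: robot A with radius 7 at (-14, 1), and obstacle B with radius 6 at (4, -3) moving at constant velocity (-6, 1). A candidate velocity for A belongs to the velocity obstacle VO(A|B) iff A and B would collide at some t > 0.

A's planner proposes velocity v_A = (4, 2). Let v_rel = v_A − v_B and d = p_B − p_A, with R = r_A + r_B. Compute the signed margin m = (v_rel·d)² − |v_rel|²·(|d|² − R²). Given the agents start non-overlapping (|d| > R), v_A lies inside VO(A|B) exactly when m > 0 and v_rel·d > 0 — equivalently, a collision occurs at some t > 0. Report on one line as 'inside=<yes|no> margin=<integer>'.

d = (18, -4),  |d|² = 340;  R = 7+6 = 13,  c = 340−13² = 171
v_rel = (10, 1),  |v_rel|² = 101;  v_rel·d = (10)·(18) + (1)·(-4) = 176
101·t² − 352·t + 171 = 0  ⇒  m = 176² − 101·171 = 13705
m = 13705 > 0,  v_rel·d = 176 > 0  ⇒  inside

inside=yes margin=13705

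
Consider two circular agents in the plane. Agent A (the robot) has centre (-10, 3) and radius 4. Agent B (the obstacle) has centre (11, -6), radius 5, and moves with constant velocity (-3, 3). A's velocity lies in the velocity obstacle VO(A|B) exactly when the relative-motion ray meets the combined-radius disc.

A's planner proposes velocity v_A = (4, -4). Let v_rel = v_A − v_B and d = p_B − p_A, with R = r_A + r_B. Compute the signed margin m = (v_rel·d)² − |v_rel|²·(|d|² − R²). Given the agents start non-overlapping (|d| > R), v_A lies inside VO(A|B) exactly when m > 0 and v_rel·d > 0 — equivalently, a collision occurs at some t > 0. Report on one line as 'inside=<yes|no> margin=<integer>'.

d = (21, -9),  |d|² = 522;  R = 4+5 = 9,  c = 522−9² = 441
v_rel = (7, -7),  |v_rel|² = 98;  v_rel·d = (7)·(21) + (-7)·(-9) = 210
98·t² − 420·t + 441 = 0  ⇒  m = 210² − 98·441 = 882
m = 882 > 0,  v_rel·d = 210 > 0  ⇒  inside

inside=yes margin=882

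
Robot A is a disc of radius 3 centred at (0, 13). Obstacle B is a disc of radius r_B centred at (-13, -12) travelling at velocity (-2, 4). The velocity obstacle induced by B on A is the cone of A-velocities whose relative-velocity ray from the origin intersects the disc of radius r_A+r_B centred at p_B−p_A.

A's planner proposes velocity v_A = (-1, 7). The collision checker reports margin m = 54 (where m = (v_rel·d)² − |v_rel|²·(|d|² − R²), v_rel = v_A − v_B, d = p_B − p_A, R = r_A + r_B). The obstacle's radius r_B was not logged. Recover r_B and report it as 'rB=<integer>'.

m = 54
d = (-13, -25);  v_rel = (1, 3),  |v_rel|² = 10
v_rel×d = (1)·(-25) − (3)·(-13) = 14
since m = R²·10 − 14²:  R² = (196 + 54) / 10 = 25
R = √25 = 5  ⇒  r_B = 5 − 3 = 2

rB=2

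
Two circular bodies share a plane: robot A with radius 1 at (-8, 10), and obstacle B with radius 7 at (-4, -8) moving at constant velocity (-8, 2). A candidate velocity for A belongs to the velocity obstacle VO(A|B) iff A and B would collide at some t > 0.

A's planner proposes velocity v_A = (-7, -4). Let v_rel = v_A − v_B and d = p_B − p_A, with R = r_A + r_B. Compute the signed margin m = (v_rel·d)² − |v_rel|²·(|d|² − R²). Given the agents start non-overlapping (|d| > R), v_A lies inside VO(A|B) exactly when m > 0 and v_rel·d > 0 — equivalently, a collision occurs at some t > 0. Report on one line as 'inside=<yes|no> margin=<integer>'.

d = (4, -18),  |d|² = 340;  R = 1+7 = 8,  c = 340−8² = 276
v_rel = (1, -6),  |v_rel|² = 37;  v_rel·d = (1)·(4) + (-6)·(-18) = 112
37·t² − 224·t + 276 = 0  ⇒  m = 112² − 37·276 = 2332
m = 2332 > 0,  v_rel·d = 112 > 0  ⇒  inside

inside=yes margin=2332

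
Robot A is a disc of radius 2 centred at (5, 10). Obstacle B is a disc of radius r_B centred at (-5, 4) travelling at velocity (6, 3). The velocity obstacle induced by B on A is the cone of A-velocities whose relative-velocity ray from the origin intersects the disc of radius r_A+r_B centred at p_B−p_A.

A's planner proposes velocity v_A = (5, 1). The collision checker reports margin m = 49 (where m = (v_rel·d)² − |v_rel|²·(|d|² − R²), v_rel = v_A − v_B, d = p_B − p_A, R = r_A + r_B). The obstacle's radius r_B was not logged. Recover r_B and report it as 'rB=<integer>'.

m = 49
d = (-10, -6);  v_rel = (-1, -2),  |v_rel|² = 5
v_rel×d = (-1)·(-6) − (-2)·(-10) = -14
since m = R²·5 − (-14)²:  R² = (196 + 49) / 5 = 49
R = √49 = 7  ⇒  r_B = 7 − 2 = 5

rB=5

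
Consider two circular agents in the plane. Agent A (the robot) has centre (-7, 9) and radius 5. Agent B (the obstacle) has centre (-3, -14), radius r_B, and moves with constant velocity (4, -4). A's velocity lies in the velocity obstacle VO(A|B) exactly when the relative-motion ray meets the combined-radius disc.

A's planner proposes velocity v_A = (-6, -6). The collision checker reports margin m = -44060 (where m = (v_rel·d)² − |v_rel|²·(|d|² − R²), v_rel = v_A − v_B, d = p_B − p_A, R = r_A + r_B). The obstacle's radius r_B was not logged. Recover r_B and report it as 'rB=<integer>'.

m = -44060
d = (4, -23);  v_rel = (-10, -2),  |v_rel|² = 104
v_rel×d = (-10)·(-23) − (-2)·(4) = 238
since m = R²·104 − 238²:  R² = (56644 + -44060) / 104 = 121
R = √121 = 11  ⇒  r_B = 11 − 5 = 6

rB=6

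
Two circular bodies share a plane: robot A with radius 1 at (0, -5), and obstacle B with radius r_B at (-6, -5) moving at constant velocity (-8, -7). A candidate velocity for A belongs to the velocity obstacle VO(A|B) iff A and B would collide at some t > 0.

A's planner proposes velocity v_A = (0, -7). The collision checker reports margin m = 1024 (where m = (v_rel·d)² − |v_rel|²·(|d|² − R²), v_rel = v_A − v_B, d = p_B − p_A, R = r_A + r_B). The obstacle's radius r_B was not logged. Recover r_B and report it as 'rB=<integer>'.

m = 1024
d = (-6, 0);  v_rel = (8, 0),  |v_rel|² = 64
v_rel×d = (8)·(0) − (0)·(-6) = 0
since m = R²·64 − 0²:  R² = (0 + 1024) / 64 = 16
R = √16 = 4  ⇒  r_B = 4 − 1 = 3

rB=3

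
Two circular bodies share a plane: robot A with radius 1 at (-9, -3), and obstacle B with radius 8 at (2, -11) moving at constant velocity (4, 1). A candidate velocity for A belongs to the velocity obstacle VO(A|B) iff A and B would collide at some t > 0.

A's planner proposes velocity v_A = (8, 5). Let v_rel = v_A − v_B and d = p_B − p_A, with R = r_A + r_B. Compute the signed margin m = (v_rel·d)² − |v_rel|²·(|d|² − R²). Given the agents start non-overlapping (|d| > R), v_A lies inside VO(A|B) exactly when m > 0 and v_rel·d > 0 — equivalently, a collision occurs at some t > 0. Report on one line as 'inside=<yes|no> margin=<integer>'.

d = (11, -8),  |d|² = 185;  R = 1+8 = 9,  c = 185−9² = 104
v_rel = (4, 4),  |v_rel|² = 32;  v_rel·d = (4)·(11) + (4)·(-8) = 12
32·t² − 24·t + 104 = 0  ⇒  m = 12² − 32·104 = -3184
m = -3184 < 0,  v_rel·d = 12 > 0  ⇒  outside

inside=no margin=-3184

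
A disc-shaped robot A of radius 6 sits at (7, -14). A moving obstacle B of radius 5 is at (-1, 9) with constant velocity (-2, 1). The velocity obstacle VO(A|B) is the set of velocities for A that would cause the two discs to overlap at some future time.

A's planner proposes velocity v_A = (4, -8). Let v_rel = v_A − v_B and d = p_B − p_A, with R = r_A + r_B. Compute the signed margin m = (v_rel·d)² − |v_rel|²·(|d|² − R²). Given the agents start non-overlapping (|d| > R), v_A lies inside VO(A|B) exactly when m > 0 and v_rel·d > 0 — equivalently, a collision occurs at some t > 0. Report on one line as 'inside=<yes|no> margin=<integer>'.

d = (-8, 23),  |d|² = 593;  R = 6+5 = 11,  c = 593−11² = 472
v_rel = (6, -9),  |v_rel|² = 117;  v_rel·d = (6)·(-8) + (-9)·(23) = -255
117·t² + 510·t + 472 = 0  ⇒  m = (-255)² − 117·472 = 9801
m = 9801 > 0,  v_rel·d = -255 < 0  ⇒  outside

inside=no margin=9801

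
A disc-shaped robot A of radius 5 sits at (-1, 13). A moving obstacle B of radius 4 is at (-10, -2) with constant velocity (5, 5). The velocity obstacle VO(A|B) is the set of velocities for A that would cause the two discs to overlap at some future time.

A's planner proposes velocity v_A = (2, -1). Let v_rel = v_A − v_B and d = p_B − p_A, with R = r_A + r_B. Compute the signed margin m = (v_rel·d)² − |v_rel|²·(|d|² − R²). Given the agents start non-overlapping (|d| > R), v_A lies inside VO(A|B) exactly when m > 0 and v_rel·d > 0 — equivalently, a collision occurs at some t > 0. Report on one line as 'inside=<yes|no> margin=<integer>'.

d = (-9, -15),  |d|² = 306;  R = 5+4 = 9,  c = 306−9² = 225
v_rel = (-3, -6),  |v_rel|² = 45;  v_rel·d = (-3)·(-9) + (-6)·(-15) = 117
45·t² − 234·t + 225 = 0  ⇒  m = 117² − 45·225 = 3564
m = 3564 > 0,  v_rel·d = 117 > 0  ⇒  inside

inside=yes margin=3564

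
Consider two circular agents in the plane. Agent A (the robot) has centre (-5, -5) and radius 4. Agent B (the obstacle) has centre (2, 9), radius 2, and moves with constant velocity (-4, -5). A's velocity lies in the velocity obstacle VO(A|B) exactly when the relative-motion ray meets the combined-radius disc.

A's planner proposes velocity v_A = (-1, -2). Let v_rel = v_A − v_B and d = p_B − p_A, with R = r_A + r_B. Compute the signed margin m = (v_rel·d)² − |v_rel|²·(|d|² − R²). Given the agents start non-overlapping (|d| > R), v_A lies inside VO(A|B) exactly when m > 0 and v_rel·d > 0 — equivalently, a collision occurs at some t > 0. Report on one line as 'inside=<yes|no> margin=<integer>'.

d = (7, 14),  |d|² = 245;  R = 4+2 = 6,  c = 245−6² = 209
v_rel = (3, 3),  |v_rel|² = 18;  v_rel·d = (3)·(7) + (3)·(14) = 63
18·t² − 126·t + 209 = 0  ⇒  m = 63² − 18·209 = 207
m = 207 > 0,  v_rel·d = 63 > 0  ⇒  inside

inside=yes margin=207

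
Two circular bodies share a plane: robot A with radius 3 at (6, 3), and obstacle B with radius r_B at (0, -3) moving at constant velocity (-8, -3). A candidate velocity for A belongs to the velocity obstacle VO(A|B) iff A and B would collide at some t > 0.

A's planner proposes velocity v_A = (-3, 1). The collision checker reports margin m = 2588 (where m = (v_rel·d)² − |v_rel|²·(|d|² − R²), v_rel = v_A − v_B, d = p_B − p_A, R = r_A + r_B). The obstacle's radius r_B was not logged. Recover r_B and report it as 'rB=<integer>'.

m = 2588
d = (-6, -6);  v_rel = (5, 4),  |v_rel|² = 41
v_rel×d = (5)·(-6) − (4)·(-6) = -6
since m = R²·41 − (-6)²:  R² = (36 + 2588) / 41 = 64
R = √64 = 8  ⇒  r_B = 8 − 3 = 5

rB=5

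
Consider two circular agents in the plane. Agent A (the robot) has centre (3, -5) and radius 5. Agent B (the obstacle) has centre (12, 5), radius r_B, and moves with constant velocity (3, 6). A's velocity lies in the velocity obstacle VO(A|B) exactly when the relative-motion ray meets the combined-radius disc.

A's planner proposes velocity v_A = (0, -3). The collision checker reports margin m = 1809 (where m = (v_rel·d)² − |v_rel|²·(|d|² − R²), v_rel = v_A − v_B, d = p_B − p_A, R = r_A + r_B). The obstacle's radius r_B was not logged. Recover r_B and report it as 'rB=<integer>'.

m = 1809
d = (9, 10);  v_rel = (-3, -9),  |v_rel|² = 90
v_rel×d = (-3)·(10) − (-9)·(9) = 51
since m = R²·90 − 51²:  R² = (2601 + 1809) / 90 = 49
R = √49 = 7  ⇒  r_B = 7 − 5 = 2

rB=2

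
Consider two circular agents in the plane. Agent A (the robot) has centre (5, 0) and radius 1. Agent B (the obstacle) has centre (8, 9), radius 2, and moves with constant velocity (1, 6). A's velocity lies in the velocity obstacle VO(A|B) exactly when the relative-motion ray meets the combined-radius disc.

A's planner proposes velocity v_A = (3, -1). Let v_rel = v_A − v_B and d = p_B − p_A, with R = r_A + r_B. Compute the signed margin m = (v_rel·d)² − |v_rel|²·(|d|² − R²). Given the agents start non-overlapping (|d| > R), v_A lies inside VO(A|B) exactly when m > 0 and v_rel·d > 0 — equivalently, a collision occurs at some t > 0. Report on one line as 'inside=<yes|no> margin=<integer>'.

d = (3, 9),  |d|² = 90;  R = 1+2 = 3,  c = 90−3² = 81
v_rel = (2, -7),  |v_rel|² = 53;  v_rel·d = (2)·(3) + (-7)·(9) = -57
53·t² + 114·t + 81 = 0  ⇒  m = (-57)² − 53·81 = -1044
m = -1044 < 0,  v_rel·d = -57 < 0  ⇒  outside

inside=no margin=-1044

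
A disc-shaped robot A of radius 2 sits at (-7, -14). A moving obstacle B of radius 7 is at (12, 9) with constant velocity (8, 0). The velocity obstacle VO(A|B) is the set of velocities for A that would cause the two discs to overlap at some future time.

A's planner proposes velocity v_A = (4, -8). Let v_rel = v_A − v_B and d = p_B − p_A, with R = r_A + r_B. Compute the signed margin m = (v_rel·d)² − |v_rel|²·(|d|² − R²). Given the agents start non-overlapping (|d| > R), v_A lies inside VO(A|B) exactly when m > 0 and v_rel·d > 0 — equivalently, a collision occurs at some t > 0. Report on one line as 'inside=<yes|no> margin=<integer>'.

d = (19, 23),  |d|² = 890;  R = 2+7 = 9,  c = 890−9² = 809
v_rel = (-4, -8),  |v_rel|² = 80;  v_rel·d = (-4)·(19) + (-8)·(23) = -260
80·t² + 520·t + 809 = 0  ⇒  m = (-260)² − 80·809 = 2880
m = 2880 > 0,  v_rel·d = -260 < 0  ⇒  outside

inside=no margin=2880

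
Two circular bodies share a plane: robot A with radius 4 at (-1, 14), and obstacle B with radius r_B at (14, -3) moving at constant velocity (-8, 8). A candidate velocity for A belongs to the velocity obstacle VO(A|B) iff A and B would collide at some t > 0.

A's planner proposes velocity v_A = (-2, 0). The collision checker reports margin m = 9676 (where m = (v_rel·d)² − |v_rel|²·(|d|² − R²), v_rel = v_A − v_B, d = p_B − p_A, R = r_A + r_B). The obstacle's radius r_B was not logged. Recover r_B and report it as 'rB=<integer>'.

m = 9676
d = (15, -17);  v_rel = (6, -8),  |v_rel|² = 100
v_rel×d = (6)·(-17) − (-8)·(15) = 18
since m = R²·100 − 18²:  R² = (324 + 9676) / 100 = 100
R = √100 = 10  ⇒  r_B = 10 − 4 = 6

rB=6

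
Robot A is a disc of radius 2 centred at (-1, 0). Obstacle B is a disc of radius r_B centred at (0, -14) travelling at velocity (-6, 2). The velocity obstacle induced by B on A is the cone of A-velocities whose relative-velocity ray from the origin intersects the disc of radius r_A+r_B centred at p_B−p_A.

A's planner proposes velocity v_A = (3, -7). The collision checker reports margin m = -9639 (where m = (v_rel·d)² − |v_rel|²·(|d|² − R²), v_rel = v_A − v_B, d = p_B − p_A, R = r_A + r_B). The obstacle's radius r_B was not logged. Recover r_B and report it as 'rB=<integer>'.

m = -9639
d = (1, -14);  v_rel = (9, -9),  |v_rel|² = 162
v_rel×d = (9)·(-14) − (-9)·(1) = -117
since m = R²·162 − (-117)²:  R² = (13689 + -9639) / 162 = 25
R = √25 = 5  ⇒  r_B = 5 − 2 = 3

rB=3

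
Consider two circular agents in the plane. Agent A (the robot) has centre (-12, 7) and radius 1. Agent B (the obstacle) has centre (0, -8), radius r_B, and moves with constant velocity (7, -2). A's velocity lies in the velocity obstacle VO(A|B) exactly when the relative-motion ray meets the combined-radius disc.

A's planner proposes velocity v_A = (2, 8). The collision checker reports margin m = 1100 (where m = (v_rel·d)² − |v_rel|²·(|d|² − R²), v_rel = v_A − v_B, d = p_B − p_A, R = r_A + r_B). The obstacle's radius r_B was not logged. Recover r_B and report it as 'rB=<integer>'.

m = 1100
d = (12, -15);  v_rel = (-5, 10),  |v_rel|² = 125
v_rel×d = (-5)·(-15) − (10)·(12) = -45
since m = R²·125 − (-45)²:  R² = (2025 + 1100) / 125 = 25
R = √25 = 5  ⇒  r_B = 5 − 1 = 4

rB=4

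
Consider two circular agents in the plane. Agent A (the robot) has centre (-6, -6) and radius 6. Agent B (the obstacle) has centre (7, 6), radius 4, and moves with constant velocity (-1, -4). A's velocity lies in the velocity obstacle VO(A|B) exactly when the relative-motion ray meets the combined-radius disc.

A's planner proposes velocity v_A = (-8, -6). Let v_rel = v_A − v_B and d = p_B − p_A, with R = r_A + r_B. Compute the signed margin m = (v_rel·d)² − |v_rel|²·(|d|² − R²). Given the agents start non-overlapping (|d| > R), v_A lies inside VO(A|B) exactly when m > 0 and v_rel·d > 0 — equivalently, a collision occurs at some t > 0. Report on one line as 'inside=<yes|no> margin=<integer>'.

d = (13, 12),  |d|² = 313;  R = 6+4 = 10,  c = 313−10² = 213
v_rel = (-7, -2),  |v_rel|² = 53;  v_rel·d = (-7)·(13) + (-2)·(12) = -115
53·t² + 230·t + 213 = 0  ⇒  m = (-115)² − 53·213 = 1936
m = 1936 > 0,  v_rel·d = -115 < 0  ⇒  outside

inside=no margin=1936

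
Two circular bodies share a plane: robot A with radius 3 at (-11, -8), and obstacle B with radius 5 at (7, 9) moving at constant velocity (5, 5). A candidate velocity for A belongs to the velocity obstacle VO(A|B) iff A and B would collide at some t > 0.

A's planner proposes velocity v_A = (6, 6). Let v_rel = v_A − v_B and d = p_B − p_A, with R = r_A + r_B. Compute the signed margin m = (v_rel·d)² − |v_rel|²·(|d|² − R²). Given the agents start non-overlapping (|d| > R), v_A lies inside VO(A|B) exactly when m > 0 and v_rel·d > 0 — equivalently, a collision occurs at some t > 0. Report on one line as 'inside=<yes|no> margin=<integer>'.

d = (18, 17),  |d|² = 613;  R = 3+5 = 8,  c = 613−8² = 549
v_rel = (1, 1),  |v_rel|² = 2;  v_rel·d = (1)·(18) + (1)·(17) = 35
2·t² − 70·t + 549 = 0  ⇒  m = 35² − 2·549 = 127
m = 127 > 0,  v_rel·d = 35 > 0  ⇒  inside

inside=yes margin=127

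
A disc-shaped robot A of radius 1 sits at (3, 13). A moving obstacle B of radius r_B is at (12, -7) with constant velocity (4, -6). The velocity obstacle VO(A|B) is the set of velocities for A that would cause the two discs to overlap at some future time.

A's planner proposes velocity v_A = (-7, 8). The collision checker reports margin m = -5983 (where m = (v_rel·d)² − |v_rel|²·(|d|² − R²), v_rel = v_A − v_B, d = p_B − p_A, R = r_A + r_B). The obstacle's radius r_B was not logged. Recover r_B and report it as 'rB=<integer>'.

m = -5983
d = (9, -20);  v_rel = (-11, 14),  |v_rel|² = 317
v_rel×d = (-11)·(-20) − (14)·(9) = 94
since m = R²·317 − 94²:  R² = (8836 + -5983) / 317 = 9
R = √9 = 3  ⇒  r_B = 3 − 1 = 2

rB=2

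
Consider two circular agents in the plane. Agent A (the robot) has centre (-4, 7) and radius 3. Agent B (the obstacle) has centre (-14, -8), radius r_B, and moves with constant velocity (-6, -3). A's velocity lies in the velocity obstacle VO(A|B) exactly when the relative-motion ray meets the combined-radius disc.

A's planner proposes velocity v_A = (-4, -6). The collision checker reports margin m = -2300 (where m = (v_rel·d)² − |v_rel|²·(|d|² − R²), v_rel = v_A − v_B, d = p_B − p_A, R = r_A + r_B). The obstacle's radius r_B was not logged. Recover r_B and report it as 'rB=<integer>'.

m = -2300
d = (-10, -15);  v_rel = (2, -3),  |v_rel|² = 13
v_rel×d = (2)·(-15) − (-3)·(-10) = -60
since m = R²·13 − (-60)²:  R² = (3600 + -2300) / 13 = 100
R = √100 = 10  ⇒  r_B = 10 − 3 = 7

rB=7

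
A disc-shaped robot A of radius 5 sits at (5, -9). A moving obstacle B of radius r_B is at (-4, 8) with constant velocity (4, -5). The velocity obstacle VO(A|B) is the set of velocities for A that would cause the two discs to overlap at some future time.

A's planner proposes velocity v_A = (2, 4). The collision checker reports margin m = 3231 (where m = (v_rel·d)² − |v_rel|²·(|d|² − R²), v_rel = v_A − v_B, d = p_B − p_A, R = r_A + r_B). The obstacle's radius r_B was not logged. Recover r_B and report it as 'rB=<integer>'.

m = 3231
d = (-9, 17);  v_rel = (-2, 9),  |v_rel|² = 85
v_rel×d = (-2)·(17) − (9)·(-9) = 47
since m = R²·85 − 47²:  R² = (2209 + 3231) / 85 = 64
R = √64 = 8  ⇒  r_B = 8 − 5 = 3

rB=3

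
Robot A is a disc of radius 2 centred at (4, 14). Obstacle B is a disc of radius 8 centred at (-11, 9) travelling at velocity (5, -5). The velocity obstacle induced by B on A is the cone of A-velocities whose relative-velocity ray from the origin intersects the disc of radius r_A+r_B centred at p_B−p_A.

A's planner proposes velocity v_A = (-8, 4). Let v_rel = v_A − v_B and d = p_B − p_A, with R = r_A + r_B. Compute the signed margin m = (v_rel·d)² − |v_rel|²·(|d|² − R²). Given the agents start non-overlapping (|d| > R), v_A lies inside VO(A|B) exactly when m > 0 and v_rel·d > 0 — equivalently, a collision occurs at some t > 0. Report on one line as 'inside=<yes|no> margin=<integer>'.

d = (-15, -5),  |d|² = 250;  R = 2+8 = 10,  c = 250−10² = 150
v_rel = (-13, 9),  |v_rel|² = 250;  v_rel·d = (-13)·(-15) + (9)·(-5) = 150
250·t² − 300·t + 150 = 0  ⇒  m = 150² − 250·150 = -15000
m = -15000 < 0,  v_rel·d = 150 > 0  ⇒  outside

inside=no margin=-15000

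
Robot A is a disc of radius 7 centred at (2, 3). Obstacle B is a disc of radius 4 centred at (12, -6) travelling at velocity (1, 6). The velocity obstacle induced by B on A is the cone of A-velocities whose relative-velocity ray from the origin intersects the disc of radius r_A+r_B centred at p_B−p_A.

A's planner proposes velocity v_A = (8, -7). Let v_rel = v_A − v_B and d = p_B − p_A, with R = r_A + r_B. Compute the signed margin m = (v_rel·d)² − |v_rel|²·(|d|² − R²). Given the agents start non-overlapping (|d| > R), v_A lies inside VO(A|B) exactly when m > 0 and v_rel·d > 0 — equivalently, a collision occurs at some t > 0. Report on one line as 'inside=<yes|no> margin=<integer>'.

d = (10, -9),  |d|² = 181;  R = 7+4 = 11,  c = 181−11² = 60
v_rel = (7, -13),  |v_rel|² = 218;  v_rel·d = (7)·(10) + (-13)·(-9) = 187
218·t² − 374·t + 60 = 0  ⇒  m = 187² − 218·60 = 21889
m = 21889 > 0,  v_rel·d = 187 > 0  ⇒  inside

inside=yes margin=21889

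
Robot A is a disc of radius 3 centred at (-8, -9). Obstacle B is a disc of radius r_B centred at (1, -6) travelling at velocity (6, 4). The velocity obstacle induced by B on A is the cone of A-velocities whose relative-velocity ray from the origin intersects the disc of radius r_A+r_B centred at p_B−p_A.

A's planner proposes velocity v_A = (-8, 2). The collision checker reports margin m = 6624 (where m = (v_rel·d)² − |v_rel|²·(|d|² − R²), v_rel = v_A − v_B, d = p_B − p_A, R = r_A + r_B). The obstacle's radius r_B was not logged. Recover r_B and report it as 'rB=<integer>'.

m = 6624
d = (9, 3);  v_rel = (-14, -2),  |v_rel|² = 200
v_rel×d = (-14)·(3) − (-2)·(9) = -24
since m = R²·200 − (-24)²:  R² = (576 + 6624) / 200 = 36
R = √36 = 6  ⇒  r_B = 6 − 3 = 3

rB=3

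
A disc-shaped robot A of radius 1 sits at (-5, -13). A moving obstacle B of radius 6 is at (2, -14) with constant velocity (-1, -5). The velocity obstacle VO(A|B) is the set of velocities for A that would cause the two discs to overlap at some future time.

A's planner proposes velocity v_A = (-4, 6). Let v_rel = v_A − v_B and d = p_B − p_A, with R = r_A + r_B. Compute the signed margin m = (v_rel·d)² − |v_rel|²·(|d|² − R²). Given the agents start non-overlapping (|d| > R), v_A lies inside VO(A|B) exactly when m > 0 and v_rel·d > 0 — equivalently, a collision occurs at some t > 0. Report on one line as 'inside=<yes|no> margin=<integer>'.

d = (7, -1),  |d|² = 50;  R = 1+6 = 7,  c = 50−7² = 1
v_rel = (-3, 11),  |v_rel|² = 130;  v_rel·d = (-3)·(7) + (11)·(-1) = -32
130·t² + 64·t + 1 = 0  ⇒  m = (-32)² − 130·1 = 894
m = 894 > 0,  v_rel·d = -32 < 0  ⇒  outside

inside=no margin=894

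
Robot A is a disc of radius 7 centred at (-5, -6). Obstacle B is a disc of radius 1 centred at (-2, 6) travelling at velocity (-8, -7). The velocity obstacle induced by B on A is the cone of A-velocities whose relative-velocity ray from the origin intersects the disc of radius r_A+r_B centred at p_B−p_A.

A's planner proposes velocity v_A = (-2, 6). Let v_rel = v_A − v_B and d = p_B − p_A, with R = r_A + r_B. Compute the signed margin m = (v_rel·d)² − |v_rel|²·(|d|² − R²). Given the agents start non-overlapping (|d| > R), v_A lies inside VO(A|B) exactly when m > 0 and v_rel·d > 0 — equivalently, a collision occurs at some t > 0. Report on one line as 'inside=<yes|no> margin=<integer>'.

d = (3, 12),  |d|² = 153;  R = 7+1 = 8,  c = 153−8² = 89
v_rel = (6, 13),  |v_rel|² = 205;  v_rel·d = (6)·(3) + (13)·(12) = 174
205·t² − 348·t + 89 = 0  ⇒  m = 174² − 205·89 = 12031
m = 12031 > 0,  v_rel·d = 174 > 0  ⇒  inside

inside=yes margin=12031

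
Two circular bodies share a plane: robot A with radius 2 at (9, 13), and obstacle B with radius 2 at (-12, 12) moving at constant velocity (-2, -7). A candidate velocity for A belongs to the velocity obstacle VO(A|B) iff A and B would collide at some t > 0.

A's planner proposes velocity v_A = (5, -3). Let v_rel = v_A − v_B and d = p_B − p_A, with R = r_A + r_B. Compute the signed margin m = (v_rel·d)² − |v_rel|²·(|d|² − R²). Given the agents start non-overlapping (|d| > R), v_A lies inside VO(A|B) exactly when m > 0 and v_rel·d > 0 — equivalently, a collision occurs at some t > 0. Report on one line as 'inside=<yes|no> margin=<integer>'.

d = (-21, -1),  |d|² = 442;  R = 2+2 = 4,  c = 442−4² = 426
v_rel = (7, 4),  |v_rel|² = 65;  v_rel·d = (7)·(-21) + (4)·(-1) = -151
65·t² + 302·t + 426 = 0  ⇒  m = (-151)² − 65·426 = -4889
m = -4889 < 0,  v_rel·d = -151 < 0  ⇒  outside

inside=no margin=-4889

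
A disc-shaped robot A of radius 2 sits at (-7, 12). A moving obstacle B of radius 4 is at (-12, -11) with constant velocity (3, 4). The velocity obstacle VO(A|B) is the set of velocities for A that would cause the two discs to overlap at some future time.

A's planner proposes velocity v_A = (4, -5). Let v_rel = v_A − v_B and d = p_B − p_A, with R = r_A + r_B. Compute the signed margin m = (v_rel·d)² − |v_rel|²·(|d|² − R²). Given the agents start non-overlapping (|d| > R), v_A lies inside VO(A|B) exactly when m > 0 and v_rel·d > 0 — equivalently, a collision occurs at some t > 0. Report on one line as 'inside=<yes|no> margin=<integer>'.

d = (-5, -23),  |d|² = 554;  R = 2+4 = 6,  c = 554−6² = 518
v_rel = (1, -9),  |v_rel|² = 82;  v_rel·d = (1)·(-5) + (-9)·(-23) = 202
82·t² − 404·t + 518 = 0  ⇒  m = 202² − 82·518 = -1672
m = -1672 < 0,  v_rel·d = 202 > 0  ⇒  outside

inside=no margin=-1672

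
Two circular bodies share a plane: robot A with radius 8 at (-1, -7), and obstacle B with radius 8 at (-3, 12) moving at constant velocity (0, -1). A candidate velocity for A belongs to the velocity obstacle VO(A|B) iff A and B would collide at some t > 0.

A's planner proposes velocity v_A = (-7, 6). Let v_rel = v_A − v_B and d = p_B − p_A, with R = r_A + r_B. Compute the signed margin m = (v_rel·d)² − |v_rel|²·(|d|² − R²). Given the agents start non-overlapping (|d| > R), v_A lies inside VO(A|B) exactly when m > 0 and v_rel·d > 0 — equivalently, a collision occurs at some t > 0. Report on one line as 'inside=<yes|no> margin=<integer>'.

d = (-2, 19),  |d|² = 365;  R = 8+8 = 16,  c = 365−16² = 109
v_rel = (-7, 7),  |v_rel|² = 98;  v_rel·d = (-7)·(-2) + (7)·(19) = 147
98·t² − 294·t + 109 = 0  ⇒  m = 147² − 98·109 = 10927
m = 10927 > 0,  v_rel·d = 147 > 0  ⇒  inside

inside=yes margin=10927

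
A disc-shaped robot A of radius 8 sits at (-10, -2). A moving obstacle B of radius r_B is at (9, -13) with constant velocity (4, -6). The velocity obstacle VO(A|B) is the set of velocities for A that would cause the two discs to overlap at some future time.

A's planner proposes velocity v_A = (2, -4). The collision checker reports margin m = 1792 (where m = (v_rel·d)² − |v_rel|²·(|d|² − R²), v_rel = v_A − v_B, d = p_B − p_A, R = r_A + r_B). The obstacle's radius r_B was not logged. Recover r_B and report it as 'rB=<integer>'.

m = 1792
d = (19, -11);  v_rel = (-2, 2),  |v_rel|² = 8
v_rel×d = (-2)·(-11) − (2)·(19) = -16
since m = R²·8 − (-16)²:  R² = (256 + 1792) / 8 = 256
R = √256 = 16  ⇒  r_B = 16 − 8 = 8

rB=8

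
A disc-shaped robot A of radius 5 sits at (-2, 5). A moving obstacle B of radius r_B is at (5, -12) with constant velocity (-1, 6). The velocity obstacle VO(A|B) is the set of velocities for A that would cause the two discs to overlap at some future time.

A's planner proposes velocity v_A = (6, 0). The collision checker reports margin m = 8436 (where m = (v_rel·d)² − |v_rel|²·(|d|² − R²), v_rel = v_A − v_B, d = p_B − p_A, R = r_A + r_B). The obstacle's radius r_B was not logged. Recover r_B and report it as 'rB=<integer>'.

m = 8436
d = (7, -17);  v_rel = (7, -6),  |v_rel|² = 85
v_rel×d = (7)·(-17) − (-6)·(7) = -77
since m = R²·85 − (-77)²:  R² = (5929 + 8436) / 85 = 169
R = √169 = 13  ⇒  r_B = 13 − 5 = 8

rB=8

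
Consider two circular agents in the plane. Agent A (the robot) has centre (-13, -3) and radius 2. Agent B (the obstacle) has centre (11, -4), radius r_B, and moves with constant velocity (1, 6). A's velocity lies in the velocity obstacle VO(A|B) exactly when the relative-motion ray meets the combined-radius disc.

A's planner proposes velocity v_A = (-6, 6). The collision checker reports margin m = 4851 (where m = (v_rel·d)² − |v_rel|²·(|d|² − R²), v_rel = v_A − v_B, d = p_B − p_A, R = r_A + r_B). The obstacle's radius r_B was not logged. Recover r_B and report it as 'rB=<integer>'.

m = 4851
d = (24, -1);  v_rel = (-7, 0),  |v_rel|² = 49
v_rel×d = (-7)·(-1) − (0)·(24) = 7
since m = R²·49 − 7²:  R² = (49 + 4851) / 49 = 100
R = √100 = 10  ⇒  r_B = 10 − 2 = 8

rB=8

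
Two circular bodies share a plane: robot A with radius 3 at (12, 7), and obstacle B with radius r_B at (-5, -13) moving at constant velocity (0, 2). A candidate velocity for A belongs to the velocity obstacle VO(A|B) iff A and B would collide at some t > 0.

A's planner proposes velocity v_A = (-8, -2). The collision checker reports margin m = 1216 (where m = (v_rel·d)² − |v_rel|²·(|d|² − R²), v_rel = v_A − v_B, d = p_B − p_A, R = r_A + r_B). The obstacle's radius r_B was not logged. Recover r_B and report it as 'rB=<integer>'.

m = 1216
d = (-17, -20);  v_rel = (-8, -4),  |v_rel|² = 80
v_rel×d = (-8)·(-20) − (-4)·(-17) = 92
since m = R²·80 − 92²:  R² = (8464 + 1216) / 80 = 121
R = √121 = 11  ⇒  r_B = 11 − 3 = 8

rB=8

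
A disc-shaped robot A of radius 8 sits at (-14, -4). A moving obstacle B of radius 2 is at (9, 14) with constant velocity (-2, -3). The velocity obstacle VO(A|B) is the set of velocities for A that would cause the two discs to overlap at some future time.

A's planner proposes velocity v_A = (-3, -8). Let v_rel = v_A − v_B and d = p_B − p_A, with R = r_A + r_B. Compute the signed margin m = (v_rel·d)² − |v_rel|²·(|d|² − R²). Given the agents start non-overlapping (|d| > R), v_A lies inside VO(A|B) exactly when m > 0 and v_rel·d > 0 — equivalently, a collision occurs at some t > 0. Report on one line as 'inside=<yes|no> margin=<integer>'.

d = (23, 18),  |d|² = 853;  R = 8+2 = 10,  c = 853−10² = 753
v_rel = (-1, -5),  |v_rel|² = 26;  v_rel·d = (-1)·(23) + (-5)·(18) = -113
26·t² + 226·t + 753 = 0  ⇒  m = (-113)² − 26·753 = -6809
m = -6809 < 0,  v_rel·d = -113 < 0  ⇒  outside

inside=no margin=-6809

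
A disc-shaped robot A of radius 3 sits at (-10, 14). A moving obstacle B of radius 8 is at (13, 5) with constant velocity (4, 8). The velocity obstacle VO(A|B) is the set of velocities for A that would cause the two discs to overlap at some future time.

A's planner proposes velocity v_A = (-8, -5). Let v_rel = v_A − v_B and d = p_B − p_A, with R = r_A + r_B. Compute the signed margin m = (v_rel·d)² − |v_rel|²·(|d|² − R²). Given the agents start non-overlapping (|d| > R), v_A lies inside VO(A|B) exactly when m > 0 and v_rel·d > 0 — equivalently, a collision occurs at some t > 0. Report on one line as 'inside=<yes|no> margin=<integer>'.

d = (23, -9),  |d|² = 610;  R = 3+8 = 11,  c = 610−11² = 489
v_rel = (-12, -13),  |v_rel|² = 313;  v_rel·d = (-12)·(23) + (-13)·(-9) = -159
313·t² + 318·t + 489 = 0  ⇒  m = (-159)² − 313·489 = -127776
m = -127776 < 0,  v_rel·d = -159 < 0  ⇒  outside

inside=no margin=-127776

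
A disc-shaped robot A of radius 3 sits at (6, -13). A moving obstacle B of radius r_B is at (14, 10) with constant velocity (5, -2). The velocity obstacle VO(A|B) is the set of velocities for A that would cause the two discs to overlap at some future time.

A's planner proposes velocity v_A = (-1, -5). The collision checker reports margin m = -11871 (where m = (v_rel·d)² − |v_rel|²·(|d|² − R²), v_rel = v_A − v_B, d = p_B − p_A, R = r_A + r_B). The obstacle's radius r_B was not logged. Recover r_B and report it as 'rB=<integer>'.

m = -11871
d = (8, 23);  v_rel = (-6, -3),  |v_rel|² = 45
v_rel×d = (-6)·(23) − (-3)·(8) = -114
since m = R²·45 − (-114)²:  R² = (12996 + -11871) / 45 = 25
R = √25 = 5  ⇒  r_B = 5 − 3 = 2

rB=2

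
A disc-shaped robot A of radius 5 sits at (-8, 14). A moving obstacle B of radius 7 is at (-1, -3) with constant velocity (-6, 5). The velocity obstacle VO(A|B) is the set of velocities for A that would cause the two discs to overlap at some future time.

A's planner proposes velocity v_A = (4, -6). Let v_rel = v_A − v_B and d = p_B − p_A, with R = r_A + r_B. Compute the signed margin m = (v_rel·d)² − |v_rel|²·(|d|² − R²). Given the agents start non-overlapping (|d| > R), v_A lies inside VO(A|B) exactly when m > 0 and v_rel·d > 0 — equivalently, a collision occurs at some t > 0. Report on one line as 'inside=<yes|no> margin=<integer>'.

d = (7, -17),  |d|² = 338;  R = 5+7 = 12,  c = 338−12² = 194
v_rel = (10, -11),  |v_rel|² = 221;  v_rel·d = (10)·(7) + (-11)·(-17) = 257
221·t² − 514·t + 194 = 0  ⇒  m = 257² − 221·194 = 23175
m = 23175 > 0,  v_rel·d = 257 > 0  ⇒  inside

inside=yes margin=23175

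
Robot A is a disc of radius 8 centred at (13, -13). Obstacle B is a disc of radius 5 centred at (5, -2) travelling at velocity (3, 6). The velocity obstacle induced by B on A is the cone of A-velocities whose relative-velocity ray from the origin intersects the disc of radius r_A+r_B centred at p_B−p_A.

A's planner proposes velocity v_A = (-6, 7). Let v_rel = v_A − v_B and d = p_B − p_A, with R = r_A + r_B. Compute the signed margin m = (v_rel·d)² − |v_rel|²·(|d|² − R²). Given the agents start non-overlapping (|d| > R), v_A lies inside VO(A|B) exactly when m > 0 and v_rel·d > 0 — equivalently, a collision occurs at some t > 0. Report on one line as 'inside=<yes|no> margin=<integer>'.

d = (-8, 11),  |d|² = 185;  R = 8+5 = 13,  c = 185−13² = 16
v_rel = (-9, 1),  |v_rel|² = 82;  v_rel·d = (-9)·(-8) + (1)·(11) = 83
82·t² − 166·t + 16 = 0  ⇒  m = 83² − 82·16 = 5577
m = 5577 > 0,  v_rel·d = 83 > 0  ⇒  inside

inside=yes margin=5577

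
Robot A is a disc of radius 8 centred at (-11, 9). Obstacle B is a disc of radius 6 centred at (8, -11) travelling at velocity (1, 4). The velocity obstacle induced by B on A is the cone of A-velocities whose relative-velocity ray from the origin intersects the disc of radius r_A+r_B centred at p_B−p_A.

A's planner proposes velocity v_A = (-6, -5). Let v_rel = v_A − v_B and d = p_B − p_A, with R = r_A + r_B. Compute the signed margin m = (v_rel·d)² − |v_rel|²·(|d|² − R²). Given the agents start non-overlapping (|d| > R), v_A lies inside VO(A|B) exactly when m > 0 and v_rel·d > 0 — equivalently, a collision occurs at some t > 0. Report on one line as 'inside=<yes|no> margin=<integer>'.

d = (19, -20),  |d|² = 761;  R = 8+6 = 14,  c = 761−14² = 565
v_rel = (-7, -9),  |v_rel|² = 130;  v_rel·d = (-7)·(19) + (-9)·(-20) = 47
130·t² − 94·t + 565 = 0  ⇒  m = 47² − 130·565 = -71241
m = -71241 < 0,  v_rel·d = 47 > 0  ⇒  outside

inside=no margin=-71241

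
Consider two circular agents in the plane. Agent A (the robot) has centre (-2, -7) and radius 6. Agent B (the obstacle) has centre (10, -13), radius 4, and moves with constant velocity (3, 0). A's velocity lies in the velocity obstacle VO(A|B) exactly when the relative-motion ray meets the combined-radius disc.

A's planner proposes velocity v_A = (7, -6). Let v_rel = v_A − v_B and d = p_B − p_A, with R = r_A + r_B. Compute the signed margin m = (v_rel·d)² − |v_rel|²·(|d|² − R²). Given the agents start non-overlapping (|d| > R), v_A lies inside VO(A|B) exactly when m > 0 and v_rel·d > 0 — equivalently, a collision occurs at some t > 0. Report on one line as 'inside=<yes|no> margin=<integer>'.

d = (12, -6),  |d|² = 180;  R = 6+4 = 10,  c = 180−10² = 80
v_rel = (4, -6),  |v_rel|² = 52;  v_rel·d = (4)·(12) + (-6)·(-6) = 84
52·t² − 168·t + 80 = 0  ⇒  m = 84² − 52·80 = 2896
m = 2896 > 0,  v_rel·d = 84 > 0  ⇒  inside

inside=yes margin=2896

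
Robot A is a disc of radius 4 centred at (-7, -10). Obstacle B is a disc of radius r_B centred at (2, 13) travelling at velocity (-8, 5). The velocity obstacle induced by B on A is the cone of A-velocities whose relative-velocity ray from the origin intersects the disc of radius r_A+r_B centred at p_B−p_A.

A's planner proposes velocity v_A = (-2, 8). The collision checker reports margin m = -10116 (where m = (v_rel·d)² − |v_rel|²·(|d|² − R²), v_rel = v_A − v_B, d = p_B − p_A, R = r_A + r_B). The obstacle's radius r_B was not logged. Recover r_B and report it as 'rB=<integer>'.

m = -10116
d = (9, 23);  v_rel = (6, 3),  |v_rel|² = 45
v_rel×d = (6)·(23) − (3)·(9) = 111
since m = R²·45 − 111²:  R² = (12321 + -10116) / 45 = 49
R = √49 = 7  ⇒  r_B = 7 − 4 = 3

rB=3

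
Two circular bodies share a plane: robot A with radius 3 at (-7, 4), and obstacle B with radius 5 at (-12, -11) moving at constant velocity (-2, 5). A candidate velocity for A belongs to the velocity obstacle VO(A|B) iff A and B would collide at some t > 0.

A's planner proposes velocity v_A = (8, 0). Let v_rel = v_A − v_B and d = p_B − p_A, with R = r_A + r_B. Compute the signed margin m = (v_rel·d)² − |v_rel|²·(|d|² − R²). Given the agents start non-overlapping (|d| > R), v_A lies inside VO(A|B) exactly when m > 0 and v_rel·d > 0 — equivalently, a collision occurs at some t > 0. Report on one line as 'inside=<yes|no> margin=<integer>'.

d = (-5, -15),  |d|² = 250;  R = 3+5 = 8,  c = 250−8² = 186
v_rel = (10, -5),  |v_rel|² = 125;  v_rel·d = (10)·(-5) + (-5)·(-15) = 25
125·t² − 50·t + 186 = 0  ⇒  m = 25² − 125·186 = -22625
m = -22625 < 0,  v_rel·d = 25 > 0  ⇒  outside

inside=no margin=-22625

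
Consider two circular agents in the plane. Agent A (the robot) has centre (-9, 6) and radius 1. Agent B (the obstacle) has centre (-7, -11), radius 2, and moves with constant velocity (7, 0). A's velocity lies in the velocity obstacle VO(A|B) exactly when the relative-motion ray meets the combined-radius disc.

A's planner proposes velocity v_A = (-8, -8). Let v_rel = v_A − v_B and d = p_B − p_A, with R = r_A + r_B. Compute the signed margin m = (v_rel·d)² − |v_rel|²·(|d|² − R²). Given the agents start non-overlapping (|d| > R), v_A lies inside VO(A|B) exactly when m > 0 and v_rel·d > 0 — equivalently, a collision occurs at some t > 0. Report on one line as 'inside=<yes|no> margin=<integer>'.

d = (2, -17),  |d|² = 293;  R = 1+2 = 3,  c = 293−3² = 284
v_rel = (-15, -8),  |v_rel|² = 289;  v_rel·d = (-15)·(2) + (-8)·(-17) = 106
289·t² − 212·t + 284 = 0  ⇒  m = 106² − 289·284 = -70840
m = -70840 < 0,  v_rel·d = 106 > 0  ⇒  outside

inside=no margin=-70840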